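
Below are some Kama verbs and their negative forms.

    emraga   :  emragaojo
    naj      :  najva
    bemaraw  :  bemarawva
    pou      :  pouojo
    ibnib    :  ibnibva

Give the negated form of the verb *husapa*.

The pattern is consonant vs. vowel: -va when the stem ends in a consonant (*naj*, *bemaraw*, *ibnib*); -ojo when the stem ends in a vowel (*emraga*, *pou*).
*husapa*: final sound = /a/, a vowel → -ojo → *husapaojo*.

husapaojo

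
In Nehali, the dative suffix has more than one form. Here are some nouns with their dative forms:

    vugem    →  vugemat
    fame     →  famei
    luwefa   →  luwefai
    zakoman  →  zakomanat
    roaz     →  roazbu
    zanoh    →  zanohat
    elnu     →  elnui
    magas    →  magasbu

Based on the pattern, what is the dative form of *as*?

The alternation tracks the final sound of the stem — -bu when the stem ends in a sibilant (*roaz*, *magas*); -at when the stem ends in a non-sibilant consonant (*vugem*, *zakoman*, *zanoh*); -i when the stem ends in a vowel (*fame*, *luwefa*, *elnu*).
*as*: final sound = /s/, a sibilant → -bu → *asbu*.

asbu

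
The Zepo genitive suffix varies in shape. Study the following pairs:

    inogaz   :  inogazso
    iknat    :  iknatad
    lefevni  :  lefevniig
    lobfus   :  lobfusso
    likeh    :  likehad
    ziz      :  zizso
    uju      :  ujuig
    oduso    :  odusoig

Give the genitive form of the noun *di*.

Looking at the final sound of each stem: -so when the stem ends in a sibilant (*inogaz*, *lobfus*, *ziz*); -ad when the stem ends in a non-sibilant consonant (*iknat*, *likeh*); -ig when the stem ends in a vowel (*lefevni*, *uju*, *oduso*).
*di*: final sound = /i/, a vowel → -ig → *diig*.

diig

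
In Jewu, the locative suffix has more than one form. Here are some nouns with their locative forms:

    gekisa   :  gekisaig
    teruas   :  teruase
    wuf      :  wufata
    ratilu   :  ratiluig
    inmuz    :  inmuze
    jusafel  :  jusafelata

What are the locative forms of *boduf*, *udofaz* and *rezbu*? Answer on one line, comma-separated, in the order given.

The alternation tracks the final sound of the stem — -e when the stem ends in a sibilant (*teruas*, *inmuz*); -ata when the stem ends in a non-sibilant consonant (*wuf*, *jusafel*); -ig when the stem ends in a vowel (*gekisa*, *ratilu*).
*boduf*: final sound = /f/, a non-sibilant consonant → -ata → *bodufata*.
*udofaz*: final sound = /z/, a sibilant → -e → *udofaze*.
Since the final sound of *rezbu* is /u/ (a vowel), it takes -ig, giving *rezbuig*.

bodufata, udofaze, rezbuig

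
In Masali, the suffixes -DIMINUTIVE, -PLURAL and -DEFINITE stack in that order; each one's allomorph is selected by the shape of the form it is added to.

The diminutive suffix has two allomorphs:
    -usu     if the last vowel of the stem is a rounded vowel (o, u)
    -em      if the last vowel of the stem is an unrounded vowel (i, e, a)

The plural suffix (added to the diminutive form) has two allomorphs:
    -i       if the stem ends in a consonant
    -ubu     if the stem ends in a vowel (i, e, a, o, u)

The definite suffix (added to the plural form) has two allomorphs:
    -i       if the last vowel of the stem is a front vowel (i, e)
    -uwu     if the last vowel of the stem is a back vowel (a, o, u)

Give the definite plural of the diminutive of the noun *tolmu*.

Since the last vowel of *tolmu* is /u/ (a rounded vowel), it takes -usu, giving *tolmuusu*.
Since the final sound of the diminutive form *tolmuusu* is /u/ (a vowel), it takes -ubu, giving *tolmuusuubu*.
The plural form *tolmuusuubu*: last vowel = /u/, a back vowel → -uwu → *tolmuusuubuuwu*.

tolmuusuubuuwu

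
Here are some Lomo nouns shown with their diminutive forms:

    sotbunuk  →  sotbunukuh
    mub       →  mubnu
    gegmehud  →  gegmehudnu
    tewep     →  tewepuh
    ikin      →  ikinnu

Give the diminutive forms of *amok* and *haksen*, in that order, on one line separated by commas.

amokuh, haksennu

Looking at the final consonant of each stem: -uh when the stem ends in a voiceless consonant (*sotbunuk*, *tewep*); -nu when the stem ends in a voiced consonant (*mub*, *gegmehud*, *ikin*).
Since the final consonant of *amok* is /k/ (voiceless), it takes -uh, giving *amokuh*.
The final consonant of *haksen* is /n/, which is voiced, so the suffix is -nu, giving *haksennu*.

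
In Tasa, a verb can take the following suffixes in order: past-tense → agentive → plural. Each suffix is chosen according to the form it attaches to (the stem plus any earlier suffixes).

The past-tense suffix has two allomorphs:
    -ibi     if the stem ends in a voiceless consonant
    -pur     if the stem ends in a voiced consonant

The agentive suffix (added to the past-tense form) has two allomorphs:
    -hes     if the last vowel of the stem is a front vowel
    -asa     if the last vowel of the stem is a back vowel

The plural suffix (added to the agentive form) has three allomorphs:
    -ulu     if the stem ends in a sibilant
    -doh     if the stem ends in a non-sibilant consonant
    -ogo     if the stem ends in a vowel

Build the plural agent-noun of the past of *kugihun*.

kugihunpurasaogo

*kugihun* — final consonant /n/ (voiced) → -pur → *kugihunpur*.
The past-tense form *kugihunpur*: last vowel = /u/, a back vowel → -asa → *kugihunpurasa*.
The final sound of the agentive form *kugihunpurasa* is /a/, which is a vowel, so the plural suffix is -ogo, giving *kugihunpurasaogo*.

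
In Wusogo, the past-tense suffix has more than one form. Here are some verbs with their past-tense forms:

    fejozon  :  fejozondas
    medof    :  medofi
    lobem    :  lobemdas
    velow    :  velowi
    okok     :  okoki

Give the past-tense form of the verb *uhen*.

uhendas

The pattern is nasality of the final consonant: -das when the stem ends in a nasal (*fejozon*, *lobem*); -i when the stem ends in a non-nasal consonant (*medof*, *velow*, *okok*).
*uhen*: final consonant = /n/, a nasal → -das → *uhendas*.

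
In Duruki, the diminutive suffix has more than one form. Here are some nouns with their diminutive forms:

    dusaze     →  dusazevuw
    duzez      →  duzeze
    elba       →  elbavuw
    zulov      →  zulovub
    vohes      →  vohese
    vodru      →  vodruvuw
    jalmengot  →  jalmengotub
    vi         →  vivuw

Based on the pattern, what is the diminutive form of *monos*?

monose

The suffix is conditioned by the final sound: -e when the stem ends in a sibilant (*duzez*, *vohes*); -ub when the stem ends in a non-sibilant consonant (*zulov*, *jalmengot*); -vuw when the stem ends in a vowel (*dusaze*, *elba*, *vodru*, *vi*).
The final sound of *monos* is /s/, which is a sibilant, so the suffix is -e, giving *monose*.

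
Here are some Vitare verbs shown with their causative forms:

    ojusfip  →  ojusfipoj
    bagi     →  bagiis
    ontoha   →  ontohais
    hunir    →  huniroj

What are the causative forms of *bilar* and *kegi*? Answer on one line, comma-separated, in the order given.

bilaroj, kegiis

Looking at the final sound of each stem: -oj when the stem ends in a consonant (*ojusfip*, *hunir*); -is when the stem ends in a vowel (*bagi*, *ontoha*).
*bilar*: final sound = /r/, a consonant → -oj → *bilaroj*.
The final sound of *kegi* is /i/, which is a vowel, so the suffix is -is, giving *kegiis*.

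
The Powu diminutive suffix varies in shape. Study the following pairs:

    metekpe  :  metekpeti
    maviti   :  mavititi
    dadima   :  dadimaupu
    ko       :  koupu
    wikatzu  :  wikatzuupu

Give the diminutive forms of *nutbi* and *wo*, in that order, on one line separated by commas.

nutbiti, woupu

The pattern is front/back vowel harmony: -ti when the last vowel of the stem is a front vowel (*metekpe*, *maviti*); -upu when the last vowel of the stem is a back vowel (*dadima*, *ko*, *wikatzu*).
*nutbi* — last vowel /i/ (a front vowel) → -ti → *nutbiti*.
*wo* — last vowel /o/ (a back vowel) → -upu → *woupu*.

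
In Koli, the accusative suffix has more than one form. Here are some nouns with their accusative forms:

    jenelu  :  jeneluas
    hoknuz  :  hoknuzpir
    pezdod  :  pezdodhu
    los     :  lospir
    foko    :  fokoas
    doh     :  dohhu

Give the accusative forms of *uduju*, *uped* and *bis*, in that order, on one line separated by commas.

udujuas, upedhu, bispir

Looking at the final sound of each stem: -pir when the stem ends in a sibilant (*hoknuz*, *los*); -hu when the stem ends in a non-sibilant consonant (*pezdod*, *doh*); -as when the stem ends in a vowel (*jenelu*, *foko*).
*uduju*: final sound = /u/, a vowel → -as → *udujuas*.
*uped* — final sound /d/ (a non-sibilant consonant) → -hu → *upedhu*.
*bis*: final sound = /s/, a sibilant → -pir → *bispir*.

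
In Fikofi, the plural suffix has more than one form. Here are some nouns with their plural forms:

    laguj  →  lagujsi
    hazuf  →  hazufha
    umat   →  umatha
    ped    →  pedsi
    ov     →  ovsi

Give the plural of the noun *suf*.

sufha

The suffix is conditioned by the final consonant: -ha when the stem ends in a voiceless consonant (*hazuf*, *umat*); -si when the stem ends in a voiced consonant (*laguj*, *ped*, *ov*).
*suf* — final consonant /f/ (voiceless) → -ha → *sufha*.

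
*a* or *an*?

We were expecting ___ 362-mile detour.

a

The indefinite article is chosen by the initial *sound* of the following word, not its spelling.
The number *362* is spoken "three hundred …", beginning with /θriː/ — a consonant sound.
So the article is *a*: We were expecting a 362-mile detour.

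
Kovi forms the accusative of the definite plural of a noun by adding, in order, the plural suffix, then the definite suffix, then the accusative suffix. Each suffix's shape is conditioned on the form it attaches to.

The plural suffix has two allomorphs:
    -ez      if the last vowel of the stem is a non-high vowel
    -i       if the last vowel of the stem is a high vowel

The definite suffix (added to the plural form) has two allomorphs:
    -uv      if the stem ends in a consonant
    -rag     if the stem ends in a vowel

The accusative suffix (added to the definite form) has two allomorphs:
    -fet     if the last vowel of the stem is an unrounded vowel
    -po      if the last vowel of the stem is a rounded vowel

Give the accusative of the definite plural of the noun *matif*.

matifiragfet

*matif* — last vowel /i/ (a high vowel) → -i → *matifi*.
The plural form *matifi*: final sound = /i/, a vowel → -rag → *matifirag*.
Since the last vowel of the definite form *matifirag* is /a/ (an unrounded vowel), it takes -fet, giving *matifiragfet*.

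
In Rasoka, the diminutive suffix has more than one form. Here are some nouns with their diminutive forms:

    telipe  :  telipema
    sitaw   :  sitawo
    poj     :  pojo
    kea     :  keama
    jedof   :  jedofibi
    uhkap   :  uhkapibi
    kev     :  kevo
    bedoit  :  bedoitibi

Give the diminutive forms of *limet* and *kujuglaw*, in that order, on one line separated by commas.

The suffix is conditioned by the final sound: -ibi when the stem ends in a voiceless consonant (*jedof*, *uhkap*, *bedoit*); -o when the stem ends in a voiced consonant (*sitaw*, *poj*, *kev*); -ma when the stem ends in a vowel (*telipe*, *kea*).
The final sound of *limet* is /t/, which is a voiceless consonant, so the suffix is -ibi, giving *limetibi*.
*kujuglaw*: final sound = /w/, a voiced consonant → -o → *kujuglawo*.

limetibi, kujuglawo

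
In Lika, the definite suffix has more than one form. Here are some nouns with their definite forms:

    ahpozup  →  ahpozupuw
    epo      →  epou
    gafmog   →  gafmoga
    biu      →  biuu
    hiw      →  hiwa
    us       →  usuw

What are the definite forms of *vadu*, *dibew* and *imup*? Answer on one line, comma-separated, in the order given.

The alternation tracks the final sound of the stem — -uw when the stem ends in a voiceless consonant (*ahpozup*, *us*); -a when the stem ends in a voiced consonant (*gafmog*, *hiw*); -u when the stem ends in a vowel (*epo*, *biu*).
*vadu* — final sound /u/ (a vowel) → -u → *vaduu*.
*dibew*: final sound = /w/, a voiced consonant → -a → *dibewa*.
The final sound of *imup* is /p/, which is a voiceless consonant, so the suffix is -uw, giving *imupuw*.

vaduu, dibewa, imupuw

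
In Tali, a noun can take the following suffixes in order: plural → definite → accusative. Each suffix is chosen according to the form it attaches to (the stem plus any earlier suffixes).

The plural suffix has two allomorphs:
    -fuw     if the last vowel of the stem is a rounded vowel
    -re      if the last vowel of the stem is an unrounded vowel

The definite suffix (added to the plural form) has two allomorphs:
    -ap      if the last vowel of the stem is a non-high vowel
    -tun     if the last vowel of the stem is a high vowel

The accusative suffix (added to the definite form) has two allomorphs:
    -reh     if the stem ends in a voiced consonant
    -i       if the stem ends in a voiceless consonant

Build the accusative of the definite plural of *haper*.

haperreapi

*haper*: last vowel = /e/, an unrounded vowel → -re → *haperre*.
The plural form *haperre*: last vowel = /e/, a non-high vowel → -ap → *haperreap*.
The final consonant of the definite form *haperreap* is /p/, which is voiceless, so the accusative suffix is -i, giving *haperreapi*.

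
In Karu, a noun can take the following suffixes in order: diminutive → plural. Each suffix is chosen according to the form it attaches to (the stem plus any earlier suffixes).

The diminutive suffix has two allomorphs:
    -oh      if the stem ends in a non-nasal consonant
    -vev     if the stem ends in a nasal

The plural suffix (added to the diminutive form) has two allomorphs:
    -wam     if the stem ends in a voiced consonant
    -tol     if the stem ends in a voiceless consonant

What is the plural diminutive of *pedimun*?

*pedimun*: final consonant = /n/, a nasal → -vev → *pedimunvev*.
The final consonant of the diminutive form *pedimunvev* is /v/, which is voiced, so the plural suffix is -wam, giving *pedimunvevwam*.

pedimunvevwam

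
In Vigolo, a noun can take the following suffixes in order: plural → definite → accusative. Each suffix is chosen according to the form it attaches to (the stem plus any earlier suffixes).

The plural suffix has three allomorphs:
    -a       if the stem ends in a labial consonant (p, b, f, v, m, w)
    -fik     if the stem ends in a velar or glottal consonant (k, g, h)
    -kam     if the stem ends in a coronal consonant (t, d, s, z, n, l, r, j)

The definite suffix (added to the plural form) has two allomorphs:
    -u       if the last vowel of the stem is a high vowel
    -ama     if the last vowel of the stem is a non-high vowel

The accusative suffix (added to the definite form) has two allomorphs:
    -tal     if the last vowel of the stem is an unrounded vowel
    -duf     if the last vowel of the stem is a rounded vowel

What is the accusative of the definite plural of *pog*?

pogfikuduf

*pog* — final consonant /g/ (velar/glottal) → -fik → *pogfik*.
The plural form *pogfik*: last vowel = /i/, a high vowel → -u → *pogfiku*.
The last vowel of the definite form *pogfiku* is /u/, which is a rounded vowel, so the accusative suffix is -duf, giving *pogfikuduf*.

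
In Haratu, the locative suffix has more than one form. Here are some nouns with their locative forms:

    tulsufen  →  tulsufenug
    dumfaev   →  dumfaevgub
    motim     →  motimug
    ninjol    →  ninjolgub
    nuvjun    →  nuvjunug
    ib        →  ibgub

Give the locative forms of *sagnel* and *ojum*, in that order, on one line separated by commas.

The suffix is conditioned by the final consonant: -ug when the stem ends in a nasal (*tulsufen*, *motim*, *nuvjun*); -gub when the stem ends in a non-nasal consonant (*dumfaev*, *ninjol*, *ib*).
*sagnel*: final consonant = /l/, non-nasal → -gub → *sagnelgub*.
*ojum*: final consonant = /m/, a nasal → -ug → *ojumug*.

sagnelgub, ojumug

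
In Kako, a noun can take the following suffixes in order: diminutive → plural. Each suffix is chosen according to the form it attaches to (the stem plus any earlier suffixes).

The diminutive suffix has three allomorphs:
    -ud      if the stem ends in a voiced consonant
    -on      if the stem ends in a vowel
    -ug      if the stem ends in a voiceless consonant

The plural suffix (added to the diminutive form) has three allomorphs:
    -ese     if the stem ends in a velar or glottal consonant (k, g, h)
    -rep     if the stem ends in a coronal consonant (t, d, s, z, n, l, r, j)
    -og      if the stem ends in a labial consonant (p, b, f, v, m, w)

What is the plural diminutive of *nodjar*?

nodjarudrep

*nodjar* — final sound /r/ (a voiced consonant) → -ud → *nodjarud*.
The final consonant of the diminutive form *nodjarud* is /d/, which is coronal, so the plural suffix is -rep, giving *nodjarudrep*.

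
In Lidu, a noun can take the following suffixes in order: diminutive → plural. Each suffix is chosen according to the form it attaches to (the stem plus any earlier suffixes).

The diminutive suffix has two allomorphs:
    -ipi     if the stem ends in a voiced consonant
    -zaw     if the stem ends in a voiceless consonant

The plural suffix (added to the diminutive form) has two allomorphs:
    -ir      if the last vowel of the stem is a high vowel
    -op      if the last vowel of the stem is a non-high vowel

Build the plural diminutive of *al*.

alipiir

*al* — final consonant /l/ (voiced) → -ipi → *alipi*.
Since the last vowel of the diminutive form *alipi* is /i/ (a high vowel), it takes -ir, giving *alipiir*.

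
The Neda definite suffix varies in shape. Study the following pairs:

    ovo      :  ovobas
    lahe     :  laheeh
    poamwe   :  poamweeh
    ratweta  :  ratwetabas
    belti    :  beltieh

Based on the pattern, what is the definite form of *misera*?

miserabas

The alternation tracks the last vowel of the stem — -eh when the last vowel of the stem is a front vowel (*lahe*, *poamwe*, *belti*); -bas when the last vowel of the stem is a back vowel (*ovo*, *ratweta*).
The last vowel of *misera* is /a/, which is a back vowel, so the suffix is -bas, giving *miserabas*.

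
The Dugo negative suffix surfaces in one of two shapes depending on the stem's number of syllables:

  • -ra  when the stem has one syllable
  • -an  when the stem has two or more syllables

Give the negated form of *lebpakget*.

With 3 syllables, *lebpakget* takes -an → *lebpakgetan*.

lebpakgetan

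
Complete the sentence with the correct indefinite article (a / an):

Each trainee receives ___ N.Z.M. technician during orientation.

The indefinite article is chosen by the initial *sound* of the following word, not its spelling.
The initialism *N.Z.M.* is read letter by letter; the first letter, N, is pronounced /ɛn/, which begins with a vowel sound.
So the article is *an*: Each trainee receives an N.Z.M. technician during orientation.

an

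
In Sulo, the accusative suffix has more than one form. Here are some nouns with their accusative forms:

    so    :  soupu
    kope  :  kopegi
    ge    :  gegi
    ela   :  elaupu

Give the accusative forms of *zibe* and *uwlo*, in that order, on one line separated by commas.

zibegi, uwloupu

The pattern is front/back vowel harmony: -gi when the last vowel of the stem is a front vowel (*kope*, *ge*); -upu when the last vowel of the stem is a back vowel (*so*, *ela*).
Since the last vowel of *zibe* is /e/ (a front vowel), it takes -gi, giving *zibegi*.
*uwlo*: last vowel = /o/, a back vowel → -upu → *uwloupu*.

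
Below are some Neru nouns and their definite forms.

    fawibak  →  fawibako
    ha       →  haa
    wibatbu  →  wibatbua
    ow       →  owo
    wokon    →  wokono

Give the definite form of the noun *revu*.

The alternation tracks the final sound of the stem — -o when the stem ends in a consonant (*fawibak*, *ow*, *wokon*); -a when the stem ends in a vowel (*ha*, *wibatbu*).
*revu* — final sound /u/ (a vowel) → -a → *revua*.

revua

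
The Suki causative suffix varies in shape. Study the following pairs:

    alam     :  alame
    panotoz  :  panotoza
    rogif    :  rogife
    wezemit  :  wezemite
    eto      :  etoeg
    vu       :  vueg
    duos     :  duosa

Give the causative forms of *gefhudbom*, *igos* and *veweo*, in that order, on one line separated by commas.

The pattern is sibilance of the final sound: -a when the stem ends in a sibilant (*panotoz*, *duos*); -e when the stem ends in a non-sibilant consonant (*alam*, *rogif*, *wezemit*); -eg when the stem ends in a vowel (*eto*, *vu*).
*gefhudbom*: final sound = /m/, a non-sibilant consonant → -e → *gefhudbome*.
The final sound of *igos* is /s/, which is a sibilant, so the suffix is -a, giving *igosa*.
The final sound of *veweo* is /o/, which is a vowel, so the suffix is -eg, giving *veweoeg*.

gefhudbome, igosa, veweoeg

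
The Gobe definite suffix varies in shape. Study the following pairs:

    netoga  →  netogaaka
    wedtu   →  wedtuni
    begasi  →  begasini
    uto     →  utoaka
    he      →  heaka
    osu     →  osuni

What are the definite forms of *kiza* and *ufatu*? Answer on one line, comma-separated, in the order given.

kizaaka, ufatuni

The suffix is conditioned by the last vowel: -ni when the last vowel of the stem is a high vowel (*wedtu*, *begasi*, *osu*); -aka when the last vowel of the stem is a non-high vowel (*netoga*, *uto*, *he*).
Since the last vowel of *kiza* is /a/ (a non-high vowel), it takes -aka, giving *kizaaka*.
The last vowel of *ufatu* is /u/, which is a high vowel, so the suffix is -ni, giving *ufatuni*.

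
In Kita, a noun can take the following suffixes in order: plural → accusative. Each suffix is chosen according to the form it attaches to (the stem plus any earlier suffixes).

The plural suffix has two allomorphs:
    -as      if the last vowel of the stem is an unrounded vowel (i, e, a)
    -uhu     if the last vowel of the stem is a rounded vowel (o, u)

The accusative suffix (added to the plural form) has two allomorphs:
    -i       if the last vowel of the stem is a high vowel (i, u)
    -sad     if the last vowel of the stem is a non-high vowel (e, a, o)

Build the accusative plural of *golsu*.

golsuuhui

Since the last vowel of *golsu* is /u/ (a rounded vowel), it takes -uhu, giving *golsuuhu*.
The plural form *golsuuhu*: last vowel = /u/, a high vowel → -i → *golsuuhui*.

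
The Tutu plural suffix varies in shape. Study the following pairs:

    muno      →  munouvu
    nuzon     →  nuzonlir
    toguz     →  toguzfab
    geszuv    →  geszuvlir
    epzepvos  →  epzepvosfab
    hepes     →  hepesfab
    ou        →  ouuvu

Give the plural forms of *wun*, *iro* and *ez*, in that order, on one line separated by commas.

Looking at the final sound of each stem: -fab when the stem ends in a sibilant (*toguz*, *epzepvos*, *hepes*); -lir when the stem ends in a non-sibilant consonant (*nuzon*, *geszuv*); -uvu when the stem ends in a vowel (*muno*, *ou*).
Since the final sound of *wun* is /n/ (a non-sibilant consonant), it takes -lir, giving *wunlir*.
*iro*: final sound = /o/, a vowel → -uvu → *irouvu*.
*ez* — final sound /z/ (a sibilant) → -fab → *ezfab*.

wunlir, irouvu, ezfab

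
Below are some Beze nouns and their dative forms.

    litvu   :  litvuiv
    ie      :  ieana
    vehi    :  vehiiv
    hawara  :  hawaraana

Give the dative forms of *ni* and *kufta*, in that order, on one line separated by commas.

niiv, kuftaana

Looking at the last vowel of each stem: -iv when the last vowel of the stem is a high vowel (*litvu*, *vehi*); -ana when the last vowel of the stem is a non-high vowel (*ie*, *hawara*).
The last vowel of *ni* is /i/, which is a high vowel, so the suffix is -iv, giving *niiv*.
Since the last vowel of *kufta* is /a/ (a non-high vowel), it takes -ana, giving *kuftaana*.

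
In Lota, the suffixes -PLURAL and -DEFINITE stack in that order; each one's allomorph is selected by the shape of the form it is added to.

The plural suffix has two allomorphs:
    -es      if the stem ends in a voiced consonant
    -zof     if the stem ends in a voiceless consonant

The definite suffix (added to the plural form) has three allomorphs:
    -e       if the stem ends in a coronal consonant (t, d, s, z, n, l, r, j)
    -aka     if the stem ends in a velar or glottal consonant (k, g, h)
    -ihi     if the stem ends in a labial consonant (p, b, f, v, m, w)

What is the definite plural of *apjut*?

apjutzofihi

Since the final consonant of *apjut* is /t/ (voiceless), it takes -zof, giving *apjutzof*.
The plural form *apjutzof*: final consonant = /f/, labial → -ihi → *apjutzofihi*.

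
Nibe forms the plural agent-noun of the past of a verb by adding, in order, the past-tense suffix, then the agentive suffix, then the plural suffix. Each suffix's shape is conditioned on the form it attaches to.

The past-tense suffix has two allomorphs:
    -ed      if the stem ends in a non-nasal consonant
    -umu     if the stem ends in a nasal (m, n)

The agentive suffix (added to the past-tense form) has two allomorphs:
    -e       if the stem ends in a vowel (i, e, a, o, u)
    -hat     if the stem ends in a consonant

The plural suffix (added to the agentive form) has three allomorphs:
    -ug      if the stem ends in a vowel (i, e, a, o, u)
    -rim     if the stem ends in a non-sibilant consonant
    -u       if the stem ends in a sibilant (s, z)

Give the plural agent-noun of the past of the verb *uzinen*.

*uzinen*: final consonant = /n/, a nasal → -umu → *uzinenumu*.
The past-tense form *uzinenumu* — final sound /u/ (a vowel) → -e → *uzinenumue*.
The final sound of the agentive form *uzinenumue* is /e/, which is a vowel, so the plural suffix is -ug, giving *uzinenumueug*.

uzinenumueug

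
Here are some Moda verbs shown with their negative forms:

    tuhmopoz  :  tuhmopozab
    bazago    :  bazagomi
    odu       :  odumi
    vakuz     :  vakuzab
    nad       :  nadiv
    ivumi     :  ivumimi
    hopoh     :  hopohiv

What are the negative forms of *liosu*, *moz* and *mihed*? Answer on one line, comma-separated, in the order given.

liosumi, mozab, mihediv

The suffix is conditioned by the final sound: -ab when the stem ends in a sibilant (*tuhmopoz*, *vakuz*); -iv when the stem ends in a non-sibilant consonant (*nad*, *hopoh*); -mi when the stem ends in a vowel (*bazago*, *odu*, *ivumi*).
The final sound of *liosu* is /u/, which is a vowel, so the suffix is -mi, giving *liosumi*.
Since the final sound of *moz* is /z/ (a sibilant), it takes -ab, giving *mozab*.
*mihed* — final sound /d/ (a non-sibilant consonant) → -iv → *mihediv*.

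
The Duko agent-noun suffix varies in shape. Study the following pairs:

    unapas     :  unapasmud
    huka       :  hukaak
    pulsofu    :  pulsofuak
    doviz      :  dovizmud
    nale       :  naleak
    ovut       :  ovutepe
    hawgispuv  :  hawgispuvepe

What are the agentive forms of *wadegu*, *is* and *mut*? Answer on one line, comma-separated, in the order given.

wadeguak, ismud, mutepe

The alternation tracks the final sound of the stem — -mud when the stem ends in a sibilant (*unapas*, *doviz*); -epe when the stem ends in a non-sibilant consonant (*ovut*, *hawgispuv*); -ak when the stem ends in a vowel (*huka*, *pulsofu*, *nale*).
*wadegu*: final sound = /u/, a vowel → -ak → *wadeguak*.
Since the final sound of *is* is /s/ (a sibilant), it takes -mud, giving *ismud*.
The final sound of *mut* is /t/, which is a non-sibilant consonant, so the suffix is -epe, giving *mutepe*.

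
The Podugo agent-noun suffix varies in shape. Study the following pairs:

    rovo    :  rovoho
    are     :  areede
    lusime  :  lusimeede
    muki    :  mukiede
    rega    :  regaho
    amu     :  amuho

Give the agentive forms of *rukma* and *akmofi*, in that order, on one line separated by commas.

rukmaho, akmofiede

The suffix is conditioned by the last vowel: -ede when the last vowel of the stem is a front vowel (*are*, *lusime*, *muki*); -ho when the last vowel of the stem is a back vowel (*rovo*, *rega*, *amu*).
*rukma* — last vowel /a/ (a back vowel) → -ho → *rukmaho*.
*akmofi* — last vowel /i/ (a front vowel) → -ede → *akmofiede*.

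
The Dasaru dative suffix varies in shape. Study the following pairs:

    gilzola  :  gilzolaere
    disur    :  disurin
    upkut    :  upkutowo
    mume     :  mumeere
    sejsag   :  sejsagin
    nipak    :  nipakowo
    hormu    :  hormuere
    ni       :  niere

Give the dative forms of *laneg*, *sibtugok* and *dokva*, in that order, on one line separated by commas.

lanegin, sibtugokowo, dokvaere

The suffix is conditioned by the final sound: -owo when the stem ends in a voiceless consonant (*upkut*, *nipak*); -in when the stem ends in a voiced consonant (*disur*, *sejsag*); -ere when the stem ends in a vowel (*gilzola*, *mume*, *hormu*, *ni*).
Since the final sound of *laneg* is /g/ (a voiced consonant), it takes -in, giving *lanegin*.
*sibtugok* — final sound /k/ (a voiceless consonant) → -owo → *sibtugokowo*.
Since the final sound of *dokva* is /a/ (a vowel), it takes -ere, giving *dokvaere*.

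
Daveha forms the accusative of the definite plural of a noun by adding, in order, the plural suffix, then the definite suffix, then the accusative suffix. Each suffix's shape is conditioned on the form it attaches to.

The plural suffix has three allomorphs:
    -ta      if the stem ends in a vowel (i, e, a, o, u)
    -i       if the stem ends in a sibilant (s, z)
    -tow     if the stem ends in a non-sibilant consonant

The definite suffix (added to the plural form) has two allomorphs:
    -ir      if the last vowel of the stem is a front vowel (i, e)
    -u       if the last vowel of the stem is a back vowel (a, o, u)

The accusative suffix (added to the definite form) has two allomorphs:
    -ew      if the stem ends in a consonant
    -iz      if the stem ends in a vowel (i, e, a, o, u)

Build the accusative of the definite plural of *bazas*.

*bazas* — final sound /s/ (a sibilant) → -i → *bazasi*.
Since the last vowel of the plural form *bazasi* is /i/ (a front vowel), it takes -ir, giving *bazasiir*.
The final sound of the definite form *bazasiir* is /r/, which is a consonant, so the accusative suffix is -ew, giving *bazasiirew*.

bazasiirew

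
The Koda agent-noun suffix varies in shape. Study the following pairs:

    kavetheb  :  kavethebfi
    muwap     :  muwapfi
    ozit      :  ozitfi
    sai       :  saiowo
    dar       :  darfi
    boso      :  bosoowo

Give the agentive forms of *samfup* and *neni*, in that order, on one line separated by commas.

The pattern is consonant vs. vowel: -fi when the stem ends in a consonant (*kavetheb*, *muwap*, *ozit*, *dar*); -owo when the stem ends in a vowel (*sai*, *boso*).
*samfup*: final sound = /p/, a consonant → -fi → *samfupfi*.
The final sound of *neni* is /i/, which is a vowel, so the suffix is -owo, giving *neniowo*.

samfupfi, neniowo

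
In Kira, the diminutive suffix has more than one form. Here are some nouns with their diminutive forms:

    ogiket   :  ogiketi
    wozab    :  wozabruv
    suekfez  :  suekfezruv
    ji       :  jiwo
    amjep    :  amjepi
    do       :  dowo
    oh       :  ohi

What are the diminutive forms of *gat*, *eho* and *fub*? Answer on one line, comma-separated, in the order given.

Looking at the final sound of each stem: -i when the stem ends in a voiceless consonant (*ogiket*, *amjep*, *oh*); -ruv when the stem ends in a voiced consonant (*wozab*, *suekfez*); -wo when the stem ends in a vowel (*ji*, *do*).
*gat* — final sound /t/ (a voiceless consonant) → -i → *gati*.
Since the final sound of *eho* is /o/ (a vowel), it takes -wo, giving *ehowo*.
*fub*: final sound = /b/, a voiced consonant → -ruv → *fubruv*.

gati, ehowo, fubruv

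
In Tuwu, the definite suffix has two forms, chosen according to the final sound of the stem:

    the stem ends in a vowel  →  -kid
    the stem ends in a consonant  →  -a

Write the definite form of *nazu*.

Since the final sound of *nazu* is /u/ (a vowel), it takes -kid, giving *nazukid*.

nazukid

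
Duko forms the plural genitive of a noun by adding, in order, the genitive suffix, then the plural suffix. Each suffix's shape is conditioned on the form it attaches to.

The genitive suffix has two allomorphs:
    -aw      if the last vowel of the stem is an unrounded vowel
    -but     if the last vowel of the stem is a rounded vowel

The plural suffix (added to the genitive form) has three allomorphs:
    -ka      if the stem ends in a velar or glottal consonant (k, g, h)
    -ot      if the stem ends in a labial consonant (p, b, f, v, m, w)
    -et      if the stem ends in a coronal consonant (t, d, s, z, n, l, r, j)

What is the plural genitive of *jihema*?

jihemaawot

The last vowel of *jihema* is /a/, which is an unrounded vowel, so the genitive suffix is -aw, giving *jihemaaw*.
The genitive form *jihemaaw* — final consonant /w/ (labial) → -ot → *jihemaawot*.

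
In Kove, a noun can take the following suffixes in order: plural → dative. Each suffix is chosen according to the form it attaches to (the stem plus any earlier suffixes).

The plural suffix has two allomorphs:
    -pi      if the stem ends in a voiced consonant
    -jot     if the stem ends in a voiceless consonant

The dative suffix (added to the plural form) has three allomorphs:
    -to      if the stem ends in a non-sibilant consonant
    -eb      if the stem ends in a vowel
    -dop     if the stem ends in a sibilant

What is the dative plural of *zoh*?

zohjotto

*zoh*: final consonant = /h/, voiceless → -jot → *zohjot*.
The final sound of the plural form *zohjot* is /t/, which is a non-sibilant consonant, so the dative suffix is -to, giving *zohjotto*.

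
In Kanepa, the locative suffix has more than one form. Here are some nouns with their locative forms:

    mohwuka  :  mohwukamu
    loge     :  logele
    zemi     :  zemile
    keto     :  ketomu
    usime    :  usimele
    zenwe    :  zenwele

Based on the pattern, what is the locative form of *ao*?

The suffix is conditioned by the last vowel: -le when the last vowel of the stem is a front vowel (*loge*, *zemi*, *usime*, *zenwe*); -mu when the last vowel of the stem is a back vowel (*mohwuka*, *keto*).
*ao*: last vowel = /o/, a back vowel → -mu → *aomu*.

aomu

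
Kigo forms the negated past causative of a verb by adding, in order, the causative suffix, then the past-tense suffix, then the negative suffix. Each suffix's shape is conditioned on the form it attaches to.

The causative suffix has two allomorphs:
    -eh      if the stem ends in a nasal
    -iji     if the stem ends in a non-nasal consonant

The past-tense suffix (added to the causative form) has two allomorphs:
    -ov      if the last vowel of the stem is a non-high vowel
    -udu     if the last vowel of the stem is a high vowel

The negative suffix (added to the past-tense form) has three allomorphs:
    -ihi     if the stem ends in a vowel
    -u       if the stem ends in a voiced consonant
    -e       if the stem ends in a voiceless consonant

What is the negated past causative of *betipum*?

Since the final consonant of *betipum* is /m/ (a nasal), it takes -eh, giving *betipumeh*.
The causative form *betipumeh*: last vowel = /e/, a non-high vowel → -ov → *betipumehov*.
Since the final sound of the past-tense form *betipumehov* is /v/ (a voiced consonant), it takes -u, giving *betipumehovu*.

betipumehovu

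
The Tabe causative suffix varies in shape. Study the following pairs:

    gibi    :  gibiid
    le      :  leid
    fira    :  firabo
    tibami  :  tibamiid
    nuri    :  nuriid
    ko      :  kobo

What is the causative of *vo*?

The suffix is conditioned by the last vowel: -id when the last vowel of the stem is a front vowel (*gibi*, *le*, *tibami*, *nuri*); -bo when the last vowel of the stem is a back vowel (*fira*, *ko*).
*vo* — last vowel /o/ (a back vowel) → -bo → *vobo*.

vobo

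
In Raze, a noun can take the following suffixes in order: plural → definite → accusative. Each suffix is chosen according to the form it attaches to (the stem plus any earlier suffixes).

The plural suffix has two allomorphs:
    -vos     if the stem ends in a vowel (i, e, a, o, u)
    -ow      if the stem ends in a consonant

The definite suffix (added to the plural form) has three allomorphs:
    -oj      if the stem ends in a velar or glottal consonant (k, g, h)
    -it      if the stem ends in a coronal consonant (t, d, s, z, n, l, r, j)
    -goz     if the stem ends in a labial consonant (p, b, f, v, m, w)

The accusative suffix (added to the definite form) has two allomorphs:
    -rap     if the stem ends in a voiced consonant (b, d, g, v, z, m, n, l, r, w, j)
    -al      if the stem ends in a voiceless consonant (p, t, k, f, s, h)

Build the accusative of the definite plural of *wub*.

wubowgozrap

*wub*: final sound = /b/, a consonant → -ow → *wubow*.
The plural form *wubow*: final consonant = /w/, labial → -goz → *wubowgoz*.
Since the final consonant of the definite form *wubowgoz* is /z/ (voiced), it takes -rap, giving *wubowgozrap*.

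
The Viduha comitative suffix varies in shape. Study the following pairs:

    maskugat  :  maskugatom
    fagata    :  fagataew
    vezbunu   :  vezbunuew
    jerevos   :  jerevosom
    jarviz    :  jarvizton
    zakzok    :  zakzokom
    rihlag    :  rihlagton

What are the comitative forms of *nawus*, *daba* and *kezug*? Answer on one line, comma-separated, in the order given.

nawusom, dabaew, kezugton

The suffix is conditioned by the final sound: -om when the stem ends in a voiceless consonant (*maskugat*, *jerevos*, *zakzok*); -ton when the stem ends in a voiced consonant (*jarviz*, *rihlag*); -ew when the stem ends in a vowel (*fagata*, *vezbunu*).
Since the final sound of *nawus* is /s/ (a voiceless consonant), it takes -om, giving *nawusom*.
The final sound of *daba* is /a/, which is a vowel, so the suffix is -ew, giving *dabaew*.
*kezug*: final sound = /g/, a voiced consonant → -ton → *kezugton*.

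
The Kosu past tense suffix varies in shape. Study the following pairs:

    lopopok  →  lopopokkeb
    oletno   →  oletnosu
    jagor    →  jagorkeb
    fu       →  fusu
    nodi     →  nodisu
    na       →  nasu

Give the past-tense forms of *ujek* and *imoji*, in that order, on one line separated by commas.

ujekkeb, imojisu

The alternation tracks the final sound of the stem — -keb when the stem ends in a consonant (*lopopok*, *jagor*); -su when the stem ends in a vowel (*oletno*, *fu*, *nodi*, *na*).
*ujek* — final sound /k/ (a consonant) → -keb → *ujekkeb*.
*imoji*: final sound = /i/, a vowel → -su → *imojisu*.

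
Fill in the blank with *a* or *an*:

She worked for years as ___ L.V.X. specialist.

The indefinite article is chosen by the initial *sound* of the following word, not its spelling.
The initialism *L.V.X.* is read letter by letter; the first letter, L, is pronounced /ɛl/, which begins with a vowel sound.
So the article is *an*: She worked for years as an L.V.X. specialist.

an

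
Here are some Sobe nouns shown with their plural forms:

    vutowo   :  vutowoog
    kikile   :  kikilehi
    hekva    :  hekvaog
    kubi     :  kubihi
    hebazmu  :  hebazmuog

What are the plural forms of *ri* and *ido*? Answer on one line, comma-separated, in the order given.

The suffix is conditioned by the last vowel: -hi when the last vowel of the stem is a front vowel (*kikile*, *kubi*); -og when the last vowel of the stem is a back vowel (*vutowo*, *hekva*, *hebazmu*).
Since the last vowel of *ri* is /i/ (a front vowel), it takes -hi, giving *rihi*.
*ido* — last vowel /o/ (a back vowel) → -og → *idoog*.

rihi, idoog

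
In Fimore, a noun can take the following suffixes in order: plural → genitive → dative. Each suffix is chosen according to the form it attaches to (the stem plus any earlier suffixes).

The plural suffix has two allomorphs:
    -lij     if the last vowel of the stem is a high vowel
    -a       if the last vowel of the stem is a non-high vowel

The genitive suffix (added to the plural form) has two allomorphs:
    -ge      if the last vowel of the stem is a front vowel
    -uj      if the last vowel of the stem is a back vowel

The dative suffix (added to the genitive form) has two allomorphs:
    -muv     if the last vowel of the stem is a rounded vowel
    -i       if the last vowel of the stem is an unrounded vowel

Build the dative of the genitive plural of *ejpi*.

The last vowel of *ejpi* is /i/, which is a high vowel, so the plural suffix is -lij, giving *ejpilij*.
Since the last vowel of the plural form *ejpilij* is /i/ (a front vowel), it takes -ge, giving *ejpilijge*.
The genitive form *ejpilijge* — last vowel /e/ (an unrounded vowel) → -i → *ejpilijgei*.

ejpilijgei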